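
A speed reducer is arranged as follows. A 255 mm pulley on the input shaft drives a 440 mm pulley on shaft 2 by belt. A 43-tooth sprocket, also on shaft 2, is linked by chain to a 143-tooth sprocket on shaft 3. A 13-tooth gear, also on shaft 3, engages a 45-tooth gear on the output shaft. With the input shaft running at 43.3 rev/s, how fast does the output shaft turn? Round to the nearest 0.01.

2.18 rev/s

belt 440/255 = 1.7255 → 43.3/1.7255 = 25.094 rev/s
chain 143/43 = 3.3256 → 25.094/3.3256 = 7.5458 rev/s
gear mesh 45/13 = 3.4615 → 7.5458/3.4615 = 2.1799 rev/s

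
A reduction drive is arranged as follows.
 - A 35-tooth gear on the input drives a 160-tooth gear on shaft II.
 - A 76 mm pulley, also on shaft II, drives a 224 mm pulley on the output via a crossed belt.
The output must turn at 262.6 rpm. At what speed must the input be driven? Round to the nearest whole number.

3538 rpm

Overall ratio R = 4.5714 × 2.9474 = 13.474.
Required input speed = output speed × R = 262.6 × 13.474 = 3538.2 rpm.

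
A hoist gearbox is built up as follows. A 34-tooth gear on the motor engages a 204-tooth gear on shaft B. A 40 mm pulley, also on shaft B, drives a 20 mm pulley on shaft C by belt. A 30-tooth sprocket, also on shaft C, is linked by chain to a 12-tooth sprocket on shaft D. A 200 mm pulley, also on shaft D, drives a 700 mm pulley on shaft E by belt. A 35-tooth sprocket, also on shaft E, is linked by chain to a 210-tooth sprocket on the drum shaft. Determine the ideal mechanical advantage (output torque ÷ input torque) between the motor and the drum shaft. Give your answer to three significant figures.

Each stage contributes driven/driver: gear mesh 204/34 = 6, belt 20/40 = 0.5, chain 12/30 = 0.4, belt 700/200 = 3.5, chain 210/35 = 6.
Overall: 6 × 0.5 × 0.4 × 3.5 × 6 = 25.2.

25.2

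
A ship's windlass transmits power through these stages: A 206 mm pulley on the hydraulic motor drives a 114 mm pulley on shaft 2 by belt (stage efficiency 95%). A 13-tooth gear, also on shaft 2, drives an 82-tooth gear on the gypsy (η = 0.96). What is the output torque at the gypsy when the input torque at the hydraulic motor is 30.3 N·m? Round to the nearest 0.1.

96.5 N·m

After the belt (114/206): 30.3 × 0.5534 × 0.95 = 15.93 N·m
After the gear mesh (82/13): 15.93 × 6.3077 × 0.96 = 96.46 N·m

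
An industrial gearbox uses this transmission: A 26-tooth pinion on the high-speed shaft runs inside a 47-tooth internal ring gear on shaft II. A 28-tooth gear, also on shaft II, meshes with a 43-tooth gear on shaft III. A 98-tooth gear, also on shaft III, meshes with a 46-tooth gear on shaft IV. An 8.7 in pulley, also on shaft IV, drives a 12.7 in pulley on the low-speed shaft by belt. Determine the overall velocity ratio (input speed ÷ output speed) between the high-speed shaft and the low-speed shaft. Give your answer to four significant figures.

Each stage contributes driven/driver: internal gear 47/26 = 1.8077, gear mesh 43/28 = 1.5357, gear mesh 46/98 = 0.46939, belt 12.7/8.7 = 1.4598.
Overall: 1.8077 × 1.5357 × 0.46939 × 1.4598 = 1.9022.

1.902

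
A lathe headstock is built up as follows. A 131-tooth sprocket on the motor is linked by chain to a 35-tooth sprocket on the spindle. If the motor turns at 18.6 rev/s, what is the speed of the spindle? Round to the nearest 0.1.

69.6 rev/s

Chain: ratio = 35/131 = 0.26718, so the spindle turns at 18.6 / 0.26718 = 69.617 rev/s.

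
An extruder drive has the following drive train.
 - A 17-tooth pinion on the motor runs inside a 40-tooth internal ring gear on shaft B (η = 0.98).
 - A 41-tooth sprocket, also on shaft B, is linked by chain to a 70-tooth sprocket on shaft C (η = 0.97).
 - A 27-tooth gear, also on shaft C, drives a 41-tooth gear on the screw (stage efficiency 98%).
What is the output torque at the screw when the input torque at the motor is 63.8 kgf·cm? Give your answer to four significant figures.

internal gear 40/17 = 2.3529 → τ = 63.8·2.3529·0.98 = 147.12 kgf·cm
chain 70/41 = 1.7073 → τ = 147.12·1.7073·0.97 = 243.64 kgf·cm
gear mesh 41/27 = 1.5185 → τ = 243.64·1.5185·0.98 = 362.57 kgf·cm

362.6 kgf·cm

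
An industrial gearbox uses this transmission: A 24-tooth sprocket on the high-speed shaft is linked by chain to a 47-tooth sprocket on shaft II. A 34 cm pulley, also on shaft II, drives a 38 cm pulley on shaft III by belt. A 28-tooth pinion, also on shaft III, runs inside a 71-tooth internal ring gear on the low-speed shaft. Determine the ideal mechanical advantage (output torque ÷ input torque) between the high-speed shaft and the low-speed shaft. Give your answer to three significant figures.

Each stage contributes driven/driver: chain 47/24 = 1.9583, belt 38/34 = 1.1176, internal gear 71/28 = 2.5357.
Overall: 1.9583 × 1.1176 × 2.5357 = 5.55.

5.55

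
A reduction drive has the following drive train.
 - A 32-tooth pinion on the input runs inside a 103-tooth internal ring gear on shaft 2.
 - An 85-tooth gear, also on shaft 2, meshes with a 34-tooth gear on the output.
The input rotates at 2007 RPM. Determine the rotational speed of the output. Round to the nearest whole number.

internal gear 103/32 = 3.2188 → 2007/3.2188 = 623.53 RPM
gear mesh 34/85 = 0.4 → 623.53/0.4 = 1558.8 RPM

1559 RPM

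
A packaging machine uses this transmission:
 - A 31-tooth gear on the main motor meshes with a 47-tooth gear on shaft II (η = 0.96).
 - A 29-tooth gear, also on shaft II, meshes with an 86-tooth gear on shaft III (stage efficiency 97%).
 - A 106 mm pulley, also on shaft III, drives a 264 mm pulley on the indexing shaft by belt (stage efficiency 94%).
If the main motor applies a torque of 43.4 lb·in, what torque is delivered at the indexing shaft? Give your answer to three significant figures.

gear mesh 47/31 = 1.5161 → τ = 43.4·1.5161·0.96 = 63.168 lb·in
gear mesh 86/29 = 2.9655 → τ = 63.168·2.9655·0.97 = 181.71 lb·in
belt 264/106 = 2.4906 → τ = 181.71·2.4906·0.94 = 425.4 lb·in

425 lb·in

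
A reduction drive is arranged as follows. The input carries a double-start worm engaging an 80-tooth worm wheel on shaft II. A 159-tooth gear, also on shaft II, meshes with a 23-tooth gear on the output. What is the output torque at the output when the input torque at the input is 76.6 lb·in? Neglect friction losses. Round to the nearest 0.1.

443.2 lb·in

worm 80/2 = 40 → τ = 76.6·40 = 3064 lb·in
gear mesh 23/159 = 0.14465 → τ = 3064·0.14465 = 443.22 lb·in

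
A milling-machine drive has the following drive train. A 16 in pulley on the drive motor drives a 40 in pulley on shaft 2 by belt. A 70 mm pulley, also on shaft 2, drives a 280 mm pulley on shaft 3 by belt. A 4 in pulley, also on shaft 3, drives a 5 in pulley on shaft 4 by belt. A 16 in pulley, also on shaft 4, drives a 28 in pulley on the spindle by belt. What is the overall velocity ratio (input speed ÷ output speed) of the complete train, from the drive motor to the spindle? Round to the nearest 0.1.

21.9

Each stage contributes driven/driver: belt 40/16 = 2.5, belt 280/70 = 4, belt 5/4 = 1.25, belt 28/16 = 1.75.
Overall: 2.5 × 4 × 1.25 × 1.75 = 21.875.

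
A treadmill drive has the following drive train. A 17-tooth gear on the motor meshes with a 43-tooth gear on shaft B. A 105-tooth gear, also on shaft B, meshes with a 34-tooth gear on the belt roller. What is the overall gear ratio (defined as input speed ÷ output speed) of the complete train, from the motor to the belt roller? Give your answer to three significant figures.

Each stage contributes driven/driver: gear mesh 43/17 = 2.5294, gear mesh 34/105 = 0.32381.
Overall: 2.5294 × 0.32381 = 0.81905.

0.819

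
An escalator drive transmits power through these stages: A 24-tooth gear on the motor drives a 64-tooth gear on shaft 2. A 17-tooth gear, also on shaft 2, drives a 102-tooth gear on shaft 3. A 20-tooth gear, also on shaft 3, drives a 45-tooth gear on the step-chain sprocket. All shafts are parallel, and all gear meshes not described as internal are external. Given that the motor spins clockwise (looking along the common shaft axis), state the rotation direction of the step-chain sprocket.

counterclockwise

the motor → shaft 2: external mesh, 1 reversal → CCW.
shaft 2 → shaft 3: external mesh, 1 reversal → CW.
shaft 3 → the step-chain sprocket: external mesh, 1 reversal → CCW.
3 reversals in total — an odd number — so the step-chain sprocket turns opposite to the motor.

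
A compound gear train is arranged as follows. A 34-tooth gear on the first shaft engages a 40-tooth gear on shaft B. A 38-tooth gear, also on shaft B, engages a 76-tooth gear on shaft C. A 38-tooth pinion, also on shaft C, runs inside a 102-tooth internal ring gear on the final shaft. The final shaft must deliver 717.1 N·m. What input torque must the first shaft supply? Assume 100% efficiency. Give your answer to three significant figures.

Overall ratio R = 1.1765 × 2 × 2.6842 = 6.3158.
Input torque = output torque / R = 717.1 / 6.3158 = 113.54 N·m.

114 N·m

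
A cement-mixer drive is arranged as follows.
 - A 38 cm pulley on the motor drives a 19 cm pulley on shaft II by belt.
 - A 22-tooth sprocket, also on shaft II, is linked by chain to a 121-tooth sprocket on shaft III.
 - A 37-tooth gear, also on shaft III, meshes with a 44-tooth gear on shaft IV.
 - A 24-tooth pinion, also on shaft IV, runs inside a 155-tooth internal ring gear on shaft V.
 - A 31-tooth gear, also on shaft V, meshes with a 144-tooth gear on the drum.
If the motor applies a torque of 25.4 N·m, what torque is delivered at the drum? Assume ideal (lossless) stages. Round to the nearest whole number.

Belt: ratio = 19/38 = 0.5; torque at shaft II = 25.4 × 0.5 = 12.7 N·m.
Chain: ratio = 121/22 = 5.5; torque at shaft III = 12.7 × 5.5 = 69.85 N·m.
Gear mesh: ratio = 44/37 = 1.1892; torque at shaft IV = 69.85 × 1.1892 = 83.065 N·m.
Internal gear: ratio = 155/24 = 6.4583; torque at shaft V = 83.065 × 6.4583 = 536.46 N·m.
Gear mesh: ratio = 144/31 = 4.6452; torque at the drum = 536.46 × 4.6452 = 2491.9 N·m.

2492 N·m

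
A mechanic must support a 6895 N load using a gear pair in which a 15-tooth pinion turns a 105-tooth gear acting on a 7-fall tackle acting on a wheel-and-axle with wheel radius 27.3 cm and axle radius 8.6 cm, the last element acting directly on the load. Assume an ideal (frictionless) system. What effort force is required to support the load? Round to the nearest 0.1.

Gear pair MA = 105/15 = 7.
Block-and-tackle MA = number of supporting rope parts = 7.
Wheel-and-axle MA = R/r = 27.3/8.6 = 3.1744.
Combined ideal MA = 7 × 7 × 3.1744 = 155.55.
Effort = load / MA = 6895 / 155.55 = 44.328 N.

44.3 N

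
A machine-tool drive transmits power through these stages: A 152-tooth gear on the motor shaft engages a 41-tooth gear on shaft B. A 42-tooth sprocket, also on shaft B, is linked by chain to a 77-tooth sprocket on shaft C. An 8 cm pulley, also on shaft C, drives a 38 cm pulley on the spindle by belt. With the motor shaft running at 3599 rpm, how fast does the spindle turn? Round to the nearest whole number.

1532 rpm

gear mesh 41/152 = 0.26974 → 3599/0.26974 = 13343 rpm
chain 77/42 = 1.8333 → 13343/1.8333 = 7277.8 rpm
belt 38/8 = 4.75 → 7277.8/4.75 = 1532.2 rpm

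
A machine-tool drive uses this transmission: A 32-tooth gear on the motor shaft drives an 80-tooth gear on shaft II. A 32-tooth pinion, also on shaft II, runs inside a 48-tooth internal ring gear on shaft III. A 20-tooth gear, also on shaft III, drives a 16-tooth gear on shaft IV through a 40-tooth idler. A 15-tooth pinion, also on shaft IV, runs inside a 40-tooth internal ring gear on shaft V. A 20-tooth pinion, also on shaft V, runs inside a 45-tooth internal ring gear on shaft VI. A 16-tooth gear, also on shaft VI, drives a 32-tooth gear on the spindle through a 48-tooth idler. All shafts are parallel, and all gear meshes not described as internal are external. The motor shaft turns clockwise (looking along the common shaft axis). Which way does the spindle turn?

the motor shaft → shaft II: external mesh, 1 reversal → CCW.
shaft II → shaft III: internal mesh, same direction → CCW.
shaft III → shaft IV: driver → idler → driven is 2 external meshes, 2 reversals → CCW.
shaft IV → shaft V: internal mesh, same direction → CCW.
shaft V → shaft VI: internal mesh, same direction → CCW.
shaft VI → the spindle: driver → idler → driven is 2 external meshes, 2 reversals → CCW.
5 reversals in total — an odd number — so the spindle turns opposite to the motor shaft.

counterclockwise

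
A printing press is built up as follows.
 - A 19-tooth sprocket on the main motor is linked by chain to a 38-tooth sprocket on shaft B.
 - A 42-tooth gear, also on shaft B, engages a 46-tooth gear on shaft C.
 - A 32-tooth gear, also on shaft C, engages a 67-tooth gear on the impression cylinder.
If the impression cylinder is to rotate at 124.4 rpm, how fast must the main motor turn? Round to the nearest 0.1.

Overall ratio R = 2 × 1.0952 × 2.0938 = 4.5863.
Required input speed = output speed × R = 124.4 × 4.5863 = 570.54 rpm.

570.5 rpm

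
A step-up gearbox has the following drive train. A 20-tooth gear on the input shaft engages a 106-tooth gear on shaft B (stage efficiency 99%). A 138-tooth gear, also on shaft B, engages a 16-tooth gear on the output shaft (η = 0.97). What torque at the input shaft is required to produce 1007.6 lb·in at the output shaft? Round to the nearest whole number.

1708 lb·in

Overall ratio R = 5.3 × 0.11594 = 0.61449; overall efficiency η = 0.99 × 0.97 = 0.9603.
Input torque = output torque / (R × η) = 1007.6 / (0.61449 × 0.9603) = 1707.5 lb·in.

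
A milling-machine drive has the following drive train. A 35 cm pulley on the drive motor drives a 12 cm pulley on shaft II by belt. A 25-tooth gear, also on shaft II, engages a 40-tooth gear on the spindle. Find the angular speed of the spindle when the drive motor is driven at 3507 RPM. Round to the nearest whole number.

belt 12/35 = 0.34286 → 3507/0.34286 = 10229 RPM
gear mesh 40/25 = 1.6 → 10229/1.6 = 6393 RPM

6393 RPM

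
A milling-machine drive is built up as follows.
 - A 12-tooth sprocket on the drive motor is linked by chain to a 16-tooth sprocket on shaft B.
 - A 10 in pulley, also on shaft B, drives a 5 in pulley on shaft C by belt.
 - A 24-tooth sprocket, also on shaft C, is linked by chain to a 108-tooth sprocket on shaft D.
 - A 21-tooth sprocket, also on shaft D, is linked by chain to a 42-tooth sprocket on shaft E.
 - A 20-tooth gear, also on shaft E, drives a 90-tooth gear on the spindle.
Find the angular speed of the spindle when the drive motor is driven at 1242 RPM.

46 RPM

Chain: ratio = 16/12 = 1.3333, so shaft B turns at 1242 / 1.3333 = 931.5 RPM.
Belt: ratio = 5/10 = 0.5, so shaft C turns at 931.5 / 0.5 = 1863 RPM.
Chain: ratio = 108/24 = 4.5, so shaft D turns at 1863 / 4.5 = 414 RPM.
Chain: ratio = 42/21 = 2, so shaft E turns at 414 / 2 = 207 RPM.
Gear mesh: ratio = 90/20 = 4.5, so the spindle turns at 207 / 4.5 = 46 RPM.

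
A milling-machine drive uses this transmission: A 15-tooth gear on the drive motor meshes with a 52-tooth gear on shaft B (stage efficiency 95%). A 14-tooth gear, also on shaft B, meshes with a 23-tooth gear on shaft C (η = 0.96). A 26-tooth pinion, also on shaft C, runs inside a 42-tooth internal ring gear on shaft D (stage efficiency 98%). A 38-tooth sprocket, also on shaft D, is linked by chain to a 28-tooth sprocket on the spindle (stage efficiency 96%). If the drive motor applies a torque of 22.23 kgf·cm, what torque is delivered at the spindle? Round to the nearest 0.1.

129.3 kgf·cm

Gear mesh: ratio = 52/15 = 3.4667; torque at shaft B = 22.23 × 3.4667 × 0.95 = 73.211 kgf·cm.
Gear mesh: ratio = 23/14 = 1.6429; torque at shaft C = 73.211 × 1.6429 × 0.96 = 115.46 kgf·cm.
Internal gear: ratio = 42/26 = 1.6154; torque at shaft D = 115.46 × 1.6154 × 0.98 = 182.79 kgf·cm.
Chain: ratio = 28/38 = 0.73684; torque at the spindle = 182.79 × 0.73684 × 0.96 = 129.3 kgf·cm.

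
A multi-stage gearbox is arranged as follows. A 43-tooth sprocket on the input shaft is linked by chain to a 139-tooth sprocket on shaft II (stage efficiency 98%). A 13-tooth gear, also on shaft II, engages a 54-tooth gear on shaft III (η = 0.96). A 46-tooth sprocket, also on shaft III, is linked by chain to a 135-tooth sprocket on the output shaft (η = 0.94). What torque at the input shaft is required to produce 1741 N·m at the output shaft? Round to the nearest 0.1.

50.0 N·m

Overall ratio R = 3.2326 × 4.1538 × 2.9348 = 39.407; overall efficiency η = 0.98 × 0.96 × 0.94 = 0.8844.
Input torque = output torque / (R × η) = 1741 / (39.407 × 0.8844) = 49.958 N·m.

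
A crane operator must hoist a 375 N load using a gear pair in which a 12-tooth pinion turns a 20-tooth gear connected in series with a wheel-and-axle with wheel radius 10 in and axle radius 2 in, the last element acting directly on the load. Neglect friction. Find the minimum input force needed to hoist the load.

Gear pair MA = 20/12 = 1.6667.
Wheel-and-axle MA = R/r = 10/2 = 5.
Combined ideal MA = 1.6667 × 5 = 8.3333.
Effort = load / MA = 375 / 8.3333 = 45 N.

45 N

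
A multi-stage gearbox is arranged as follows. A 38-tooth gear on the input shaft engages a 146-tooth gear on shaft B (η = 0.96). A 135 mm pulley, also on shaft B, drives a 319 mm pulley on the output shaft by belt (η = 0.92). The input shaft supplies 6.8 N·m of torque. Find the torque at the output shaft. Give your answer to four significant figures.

After the gear mesh (146/38): 6.8 × 3.8421 × 0.96 = 25.081 N·m
After the belt (319/135): 25.081 × 2.363 × 0.92 = 54.525 N·m

54.52 N·m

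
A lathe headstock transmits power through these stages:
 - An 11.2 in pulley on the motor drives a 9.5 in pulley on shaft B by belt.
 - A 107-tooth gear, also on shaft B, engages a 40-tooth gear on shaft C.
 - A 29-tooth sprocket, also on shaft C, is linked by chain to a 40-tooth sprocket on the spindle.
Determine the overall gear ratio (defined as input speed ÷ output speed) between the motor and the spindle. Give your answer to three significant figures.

Each stage contributes driven/driver: belt 9.5/11.2 = 0.84821, gear mesh 40/107 = 0.37383, chain 40/29 = 1.3793.
Overall: 0.84821 × 0.37383 × 1.3793 = 0.43736.

0.437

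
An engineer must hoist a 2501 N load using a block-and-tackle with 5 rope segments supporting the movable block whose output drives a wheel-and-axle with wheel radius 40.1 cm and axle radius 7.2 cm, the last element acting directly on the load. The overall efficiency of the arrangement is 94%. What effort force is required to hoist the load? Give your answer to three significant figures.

95.5 N

Block-and-tackle MA = number of supporting rope parts = 5.
Wheel-and-axle MA = R/r = 40.1/7.2 = 5.5694.
Combined ideal MA = 5 × 5.5694 = 27.847.
Actual MA = 27.847 × 0.94 = 26.176.
Effort = load / actual MA = 2501 / 26.176 = 95.544 N.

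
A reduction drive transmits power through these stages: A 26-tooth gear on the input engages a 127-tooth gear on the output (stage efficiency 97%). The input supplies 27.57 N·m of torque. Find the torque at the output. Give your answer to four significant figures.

130.6 N·m

Gear mesh: ratio = 127/26 = 4.8846; torque at the output = 27.57 × 4.8846 × 0.97 = 130.63 N·m.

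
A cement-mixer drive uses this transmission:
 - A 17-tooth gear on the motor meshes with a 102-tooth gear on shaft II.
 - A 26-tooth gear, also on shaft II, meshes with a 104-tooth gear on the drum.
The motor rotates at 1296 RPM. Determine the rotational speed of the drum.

gear mesh 102/17 = 6 → 1296/6 = 216 RPM
gear mesh 104/26 = 4 → 216/4 = 54 RPM

54 RPM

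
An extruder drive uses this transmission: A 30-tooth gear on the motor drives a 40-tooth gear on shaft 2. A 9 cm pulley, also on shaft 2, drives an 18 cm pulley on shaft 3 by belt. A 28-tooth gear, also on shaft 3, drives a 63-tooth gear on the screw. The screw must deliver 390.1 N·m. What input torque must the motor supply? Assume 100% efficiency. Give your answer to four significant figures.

65.02 N·m

Overall ratio R = 1.3333 × 2 × 2.25 = 6.
Input torque = output torque / R = 390.1 / 6 = 65.017 N·m.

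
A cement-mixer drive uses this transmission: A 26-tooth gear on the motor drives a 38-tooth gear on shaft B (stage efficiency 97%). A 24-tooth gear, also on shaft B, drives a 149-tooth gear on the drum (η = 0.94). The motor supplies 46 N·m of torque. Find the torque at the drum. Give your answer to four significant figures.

Gear mesh: ratio = 38/26 = 1.4615; torque at shaft B = 46 × 1.4615 × 0.97 = 65.214 N·m.
Gear mesh: ratio = 149/24 = 6.2083; torque at the drum = 65.214 × 6.2083 × 0.94 = 380.58 N·m.

380.6 N·m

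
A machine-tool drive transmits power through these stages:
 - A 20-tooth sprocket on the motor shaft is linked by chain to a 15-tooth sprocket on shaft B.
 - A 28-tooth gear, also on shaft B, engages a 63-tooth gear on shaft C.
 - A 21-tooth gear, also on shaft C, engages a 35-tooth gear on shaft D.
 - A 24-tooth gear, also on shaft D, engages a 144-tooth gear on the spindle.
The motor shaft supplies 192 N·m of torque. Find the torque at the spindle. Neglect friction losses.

chain 15/20 = 0.75 → τ = 192·0.75 = 144 N·m
gear mesh 63/28 = 2.25 → τ = 144·2.25 = 324 N·m
gear mesh 35/21 = 1.6667 → τ = 324·1.6667 = 540 N·m
gear mesh 144/24 = 6 → τ = 540·6 = 3240 N·m

3240 N·m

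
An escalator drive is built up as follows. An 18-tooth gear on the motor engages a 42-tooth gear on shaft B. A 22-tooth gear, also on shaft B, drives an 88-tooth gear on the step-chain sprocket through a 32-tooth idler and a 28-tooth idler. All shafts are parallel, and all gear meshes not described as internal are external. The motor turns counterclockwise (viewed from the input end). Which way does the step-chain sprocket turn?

counterclockwise

the motor → shaft B: external mesh, 1 reversal → CW.
shaft B → the step-chain sprocket: driver → idler → idler → driven is 3 external meshes, 3 reversals → CCW.
4 reversals in total — an even number — so the step-chain sprocket turns the same way as the motor.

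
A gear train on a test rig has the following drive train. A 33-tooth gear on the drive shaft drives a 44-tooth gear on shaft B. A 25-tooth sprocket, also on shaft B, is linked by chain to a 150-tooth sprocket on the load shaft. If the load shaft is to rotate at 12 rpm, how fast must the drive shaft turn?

Overall ratio R = 1.3333 × 6 = 8.
Required input speed = output speed × R = 12 × 8 = 96 rpm.

96 rpm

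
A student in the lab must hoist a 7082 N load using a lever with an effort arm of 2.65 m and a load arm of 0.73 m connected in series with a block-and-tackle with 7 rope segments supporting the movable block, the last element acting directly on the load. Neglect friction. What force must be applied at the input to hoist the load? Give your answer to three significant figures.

Lever MA = effort arm / load arm = 2.65/0.73 = 3.6301.
Block-and-tackle MA = number of supporting rope parts = 7.
Combined ideal MA = 3.6301 × 7 = 25.411.
Effort = load / MA = 7082 / 25.411 = 278.7 N.

279 N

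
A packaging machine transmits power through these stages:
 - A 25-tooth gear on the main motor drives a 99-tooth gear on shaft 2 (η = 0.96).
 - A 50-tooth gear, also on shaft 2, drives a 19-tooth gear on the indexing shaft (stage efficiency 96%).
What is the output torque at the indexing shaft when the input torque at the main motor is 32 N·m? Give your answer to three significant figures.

44.4 N·m

After the gear mesh (99/25): 32 × 3.96 × 0.96 = 121.65 N·m
After the gear mesh (19/50): 121.65 × 0.38 × 0.96 = 44.378 N·m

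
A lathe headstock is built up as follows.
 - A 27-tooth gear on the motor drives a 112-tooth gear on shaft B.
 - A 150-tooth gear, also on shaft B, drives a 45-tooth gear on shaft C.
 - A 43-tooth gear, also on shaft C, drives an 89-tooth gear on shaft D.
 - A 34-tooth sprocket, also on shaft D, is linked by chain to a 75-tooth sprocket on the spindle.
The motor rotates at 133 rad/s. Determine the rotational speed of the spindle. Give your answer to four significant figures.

23.41 rad/s

the motor → shaft B (gear mesh, 112/27): 133 ÷ 4.1481 = 32.062 rad/s
shaft B → shaft C (gear mesh, 45/150): 32.062 ÷ 0.3 = 106.88 rad/s
shaft C → shaft D (gear mesh, 89/43): 106.88 ÷ 2.0698 = 51.636 rad/s
shaft D → the spindle (chain, 75/34): 51.636 ÷ 2.2059 = 23.408 rad/s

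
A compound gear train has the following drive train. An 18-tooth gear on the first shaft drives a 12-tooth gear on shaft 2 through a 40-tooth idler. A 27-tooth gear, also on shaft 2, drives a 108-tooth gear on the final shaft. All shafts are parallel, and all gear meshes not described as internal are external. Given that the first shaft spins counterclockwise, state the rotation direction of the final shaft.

clockwise

the first shaft → shaft 2: driver → idler → driven is 2 external meshes, 2 reversals → CCW.
shaft 2 → the final shaft: external mesh, 1 reversal → CW.
3 reversals in total — an odd number — so the final shaft turns opposite to the first shaft.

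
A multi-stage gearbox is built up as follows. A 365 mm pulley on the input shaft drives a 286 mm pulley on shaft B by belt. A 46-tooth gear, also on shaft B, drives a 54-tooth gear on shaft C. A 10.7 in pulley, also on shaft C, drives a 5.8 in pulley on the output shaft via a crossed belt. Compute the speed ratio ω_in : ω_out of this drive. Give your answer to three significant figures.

0.499

Each stage contributes driven/driver: belt 286/365 = 0.78356, gear mesh 54/46 = 1.1739, belt 5.8/10.7 = 0.54206.
Overall: 0.78356 × 1.1739 × 0.54206 = 0.4986.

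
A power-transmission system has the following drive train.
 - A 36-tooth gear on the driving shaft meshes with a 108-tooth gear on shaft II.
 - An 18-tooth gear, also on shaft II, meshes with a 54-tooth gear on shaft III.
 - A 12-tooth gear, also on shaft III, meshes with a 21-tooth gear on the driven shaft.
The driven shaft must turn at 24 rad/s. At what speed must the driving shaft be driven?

378 rad/s

Overall ratio R = 3 × 3 × 1.75 = 15.75.
Required input speed = output speed × R = 24 × 15.75 = 378 rad/s.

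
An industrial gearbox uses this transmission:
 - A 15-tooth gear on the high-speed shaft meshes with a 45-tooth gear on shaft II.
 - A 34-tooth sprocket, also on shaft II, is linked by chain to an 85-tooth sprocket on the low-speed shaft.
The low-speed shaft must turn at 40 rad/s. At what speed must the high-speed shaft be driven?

300 rad/s

Overall ratio R = 3 × 2.5 = 7.5.
Required input speed = output speed × R = 40 × 7.5 = 300 rad/s.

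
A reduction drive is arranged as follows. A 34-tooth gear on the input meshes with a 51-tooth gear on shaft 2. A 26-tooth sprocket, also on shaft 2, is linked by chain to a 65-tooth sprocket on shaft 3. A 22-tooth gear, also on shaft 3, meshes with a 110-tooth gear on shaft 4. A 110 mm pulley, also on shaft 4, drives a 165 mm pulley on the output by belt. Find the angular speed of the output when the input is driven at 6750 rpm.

240 rpm

gear mesh 51/34 = 1.5 → 6750/1.5 = 4500 rpm
chain 65/26 = 2.5 → 4500/2.5 = 1800 rpm
gear mesh 110/22 = 5 → 1800/5 = 360 rpm
belt 165/110 = 1.5 → 360/1.5 = 240 rpm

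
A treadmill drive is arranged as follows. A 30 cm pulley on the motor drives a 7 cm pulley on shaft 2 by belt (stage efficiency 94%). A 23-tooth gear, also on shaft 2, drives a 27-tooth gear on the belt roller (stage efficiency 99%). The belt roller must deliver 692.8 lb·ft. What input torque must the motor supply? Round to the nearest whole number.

Overall ratio R = 0.23333 × 1.1739 = 0.27391; overall efficiency η = 0.94 × 0.99 = 0.9306.
Input torque = output torque / (R × η) = 692.8 / (0.27391 × 0.9306) = 2717.9 lb·ft.

2718 lb·ft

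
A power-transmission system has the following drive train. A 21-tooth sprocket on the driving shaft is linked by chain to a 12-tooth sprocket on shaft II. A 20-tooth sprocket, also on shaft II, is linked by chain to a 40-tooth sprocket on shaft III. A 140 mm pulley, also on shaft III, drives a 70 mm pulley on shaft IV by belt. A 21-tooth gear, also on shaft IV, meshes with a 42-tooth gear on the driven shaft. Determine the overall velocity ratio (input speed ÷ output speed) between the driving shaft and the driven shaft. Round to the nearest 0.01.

Each stage contributes driven/driver: chain 12/21 = 0.57143, chain 40/20 = 2, belt 70/140 = 0.5, gear mesh 42/21 = 2.
Overall: 0.57143 × 2 × 0.5 × 2 = 1.1429.

1.14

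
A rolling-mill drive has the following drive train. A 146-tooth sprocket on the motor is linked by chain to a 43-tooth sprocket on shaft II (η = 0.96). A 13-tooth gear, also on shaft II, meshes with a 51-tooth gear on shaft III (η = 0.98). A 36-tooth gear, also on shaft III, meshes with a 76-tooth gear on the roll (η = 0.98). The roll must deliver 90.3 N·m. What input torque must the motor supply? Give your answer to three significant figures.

40.2 N·m

Overall ratio R = 0.29452 × 3.9231 × 2.1111 = 2.4392; overall efficiency η = 0.96 × 0.98 × 0.98 = 0.9220.
Input torque = output torque / (R × η) = 90.3 / (2.4392 × 0.9220) = 40.152 N·m.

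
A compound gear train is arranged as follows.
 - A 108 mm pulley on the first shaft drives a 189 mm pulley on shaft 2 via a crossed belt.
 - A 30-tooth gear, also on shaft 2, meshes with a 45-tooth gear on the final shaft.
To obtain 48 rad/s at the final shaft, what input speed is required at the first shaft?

Overall ratio R = 1.75 × 1.5 = 2.625.
Required input speed = output speed × R = 48 × 2.625 = 126 rad/s.

126 rad/s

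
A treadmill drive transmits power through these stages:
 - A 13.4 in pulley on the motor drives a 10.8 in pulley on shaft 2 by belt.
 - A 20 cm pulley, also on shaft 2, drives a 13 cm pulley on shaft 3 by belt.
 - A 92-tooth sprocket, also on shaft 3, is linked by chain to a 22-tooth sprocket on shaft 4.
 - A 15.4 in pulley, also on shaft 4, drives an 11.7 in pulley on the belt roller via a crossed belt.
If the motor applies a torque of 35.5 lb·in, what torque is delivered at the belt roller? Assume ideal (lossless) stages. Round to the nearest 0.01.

Belt: ratio = 10.8/13.4 = 0.80597; torque at shaft 2 = 35.5 × 0.80597 = 28.612 lb·in.
Belt: ratio = 13/20 = 0.65; torque at shaft 3 = 28.612 × 0.65 = 18.598 lb·in.
Chain: ratio = 22/92 = 0.23913; torque at shaft 4 = 18.598 × 0.23913 = 4.4473 lb·in.
Belt: ratio = 11.7/15.4 = 0.75974; torque at the belt roller = 4.4473 × 0.75974 = 3.3788 lb·in.

3.38 lb·in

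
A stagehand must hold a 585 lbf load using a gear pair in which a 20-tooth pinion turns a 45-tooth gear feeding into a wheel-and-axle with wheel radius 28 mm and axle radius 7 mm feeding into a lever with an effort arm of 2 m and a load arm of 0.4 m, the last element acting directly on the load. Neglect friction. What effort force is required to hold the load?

Gear pair MA = 45/20 = 2.25.
Wheel-and-axle MA = R/r = 28/7 = 4.
Lever MA = effort arm / load arm = 2/0.4 = 5.
Combined ideal MA = 2.25 × 4 × 5 = 45.
Effort = load / MA = 585 / 45 = 13 lbf.

13 lbf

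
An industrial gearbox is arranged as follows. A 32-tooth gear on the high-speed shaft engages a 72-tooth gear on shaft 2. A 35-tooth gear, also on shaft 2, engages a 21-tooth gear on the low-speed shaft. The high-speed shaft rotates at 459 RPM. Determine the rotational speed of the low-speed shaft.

gear mesh 72/32 = 2.25 → 459/2.25 = 204 RPM
gear mesh 21/35 = 0.6 → 204/0.6 = 340 RPM

340 RPM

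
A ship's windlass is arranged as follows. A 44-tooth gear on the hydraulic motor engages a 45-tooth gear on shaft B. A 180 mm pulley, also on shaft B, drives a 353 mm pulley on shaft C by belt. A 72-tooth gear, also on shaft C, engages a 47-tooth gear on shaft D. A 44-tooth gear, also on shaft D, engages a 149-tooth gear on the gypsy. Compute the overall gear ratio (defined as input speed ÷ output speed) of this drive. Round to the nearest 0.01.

Each stage contributes driven/driver: gear mesh 45/44 = 1.0227, belt 353/180 = 1.9611, gear mesh 47/72 = 0.65278, gear mesh 149/44 = 3.3864.
Overall: 1.0227 × 1.9611 × 0.65278 × 3.3864 = 4.4336.

4.43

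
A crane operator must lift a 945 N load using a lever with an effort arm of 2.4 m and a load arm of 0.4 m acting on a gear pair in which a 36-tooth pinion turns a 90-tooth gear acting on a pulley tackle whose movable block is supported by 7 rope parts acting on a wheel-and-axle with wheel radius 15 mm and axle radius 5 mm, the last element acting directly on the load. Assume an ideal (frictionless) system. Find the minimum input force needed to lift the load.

Lever MA = effort arm / load arm = 2.4/0.4 = 6.
Gear pair MA = 90/36 = 2.5.
Block-and-tackle MA = number of supporting rope parts = 7.
Wheel-and-axle MA = R/r = 15/5 = 3.
Combined ideal MA = 6 × 2.5 × 7 × 3 = 315.
Effort = load / MA = 945 / 315 = 3 N.

3 N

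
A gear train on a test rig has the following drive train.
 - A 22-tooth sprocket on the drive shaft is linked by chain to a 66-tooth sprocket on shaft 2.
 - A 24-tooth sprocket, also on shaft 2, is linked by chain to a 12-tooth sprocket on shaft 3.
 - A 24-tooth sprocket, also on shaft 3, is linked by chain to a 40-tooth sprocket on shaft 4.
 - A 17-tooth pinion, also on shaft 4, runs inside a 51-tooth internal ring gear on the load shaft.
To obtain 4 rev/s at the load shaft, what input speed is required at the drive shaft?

30 rev/s

Overall ratio R = 3 × 0.5 × 1.6667 × 3 = 7.5.
Required input speed = output speed × R = 4 × 7.5 = 30 rev/s.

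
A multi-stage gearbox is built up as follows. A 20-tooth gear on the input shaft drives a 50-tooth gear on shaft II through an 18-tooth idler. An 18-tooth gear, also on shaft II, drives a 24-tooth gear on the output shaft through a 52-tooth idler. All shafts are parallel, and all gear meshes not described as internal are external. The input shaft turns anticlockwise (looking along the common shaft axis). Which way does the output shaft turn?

anticlockwise

the input shaft → shaft II: driver → idler → driven is 2 external meshes, 2 reversals → CCW.
shaft II → the output shaft: driver → idler → driven is 2 external meshes, 2 reversals → CCW.
4 reversals in total — an even number — so the output shaft turns the same way as the input shaft.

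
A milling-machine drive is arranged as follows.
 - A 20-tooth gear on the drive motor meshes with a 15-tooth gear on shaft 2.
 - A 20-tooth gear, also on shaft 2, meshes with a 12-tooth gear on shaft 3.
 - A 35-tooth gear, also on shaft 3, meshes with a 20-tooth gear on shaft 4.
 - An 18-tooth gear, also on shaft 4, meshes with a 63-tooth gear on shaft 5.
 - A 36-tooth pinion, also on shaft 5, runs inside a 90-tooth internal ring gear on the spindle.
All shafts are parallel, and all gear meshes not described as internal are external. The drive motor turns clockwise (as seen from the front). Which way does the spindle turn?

clockwise

the drive motor → shaft 2: external mesh, 1 reversal → CCW.
shaft 2 → shaft 3: external mesh, 1 reversal → CW.
shaft 3 → shaft 4: external mesh, 1 reversal → CCW.
shaft 4 → shaft 5: external mesh, 1 reversal → CW.
shaft 5 → the spindle: internal mesh, same direction → CW.
4 reversals in total — an even number — so the spindle turns the same way as the drive motor.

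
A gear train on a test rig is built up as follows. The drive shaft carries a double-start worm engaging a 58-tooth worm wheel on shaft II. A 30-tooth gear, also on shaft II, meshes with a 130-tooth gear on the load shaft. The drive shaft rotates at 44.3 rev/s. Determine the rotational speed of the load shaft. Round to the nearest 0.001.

0.353 rev/s

the drive shaft → shaft II (worm, 58/2): 44.3 ÷ 29 = 1.5276 rev/s
shaft II → the load shaft (gear mesh, 130/30): 1.5276 ÷ 4.3333 = 0.35252 rev/s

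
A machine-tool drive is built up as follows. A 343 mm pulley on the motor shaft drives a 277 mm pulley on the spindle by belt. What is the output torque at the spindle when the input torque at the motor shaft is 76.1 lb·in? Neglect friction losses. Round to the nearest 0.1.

belt 277/343 = 0.80758 → τ = 76.1·0.80758 = 61.457 lb·in

61.5 lb·in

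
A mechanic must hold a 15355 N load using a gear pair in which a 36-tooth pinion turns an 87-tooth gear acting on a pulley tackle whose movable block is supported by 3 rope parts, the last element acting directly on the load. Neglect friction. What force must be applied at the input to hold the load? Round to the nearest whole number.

Gear pair MA = 87/36 = 2.4167.
Block-and-tackle MA = number of supporting rope parts = 3.
Combined ideal MA = 2.4167 × 3 = 7.25.
Effort = load / MA = 15355 / 7.25 = 2117.9 N.

2118 N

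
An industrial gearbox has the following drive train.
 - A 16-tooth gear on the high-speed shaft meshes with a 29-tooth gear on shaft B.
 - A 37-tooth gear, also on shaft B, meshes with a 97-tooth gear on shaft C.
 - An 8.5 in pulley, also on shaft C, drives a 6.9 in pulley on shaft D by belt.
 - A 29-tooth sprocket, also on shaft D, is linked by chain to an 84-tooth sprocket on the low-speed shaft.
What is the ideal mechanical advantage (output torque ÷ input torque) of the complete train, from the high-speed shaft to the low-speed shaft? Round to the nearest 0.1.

Each stage contributes driven/driver: gear mesh 29/16 = 1.8125, gear mesh 97/37 = 2.6216, belt 6.9/8.5 = 0.81176, chain 84/29 = 2.8966.
Overall: 1.8125 × 2.6216 × 0.81176 × 2.8966 = 11.173.

11.2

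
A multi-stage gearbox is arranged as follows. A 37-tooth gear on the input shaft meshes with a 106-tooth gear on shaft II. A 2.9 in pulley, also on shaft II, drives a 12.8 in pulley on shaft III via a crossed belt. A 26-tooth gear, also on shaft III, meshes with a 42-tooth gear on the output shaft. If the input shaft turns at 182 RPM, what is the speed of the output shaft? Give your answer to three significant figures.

8.91 RPM

gear mesh 106/37 = 2.8649 → 182/2.8649 = 63.528 RPM
belt 12.8/2.9 = 4.4138 → 63.528/4.4138 = 14.393 RPM
gear mesh 42/26 = 1.6154 → 14.393/1.6154 = 8.91 RPM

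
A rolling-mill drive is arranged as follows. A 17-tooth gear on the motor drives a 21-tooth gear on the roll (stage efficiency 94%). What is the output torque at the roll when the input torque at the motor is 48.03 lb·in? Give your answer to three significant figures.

Gear mesh: ratio = 21/17 = 1.2353; torque at the roll = 48.03 × 1.2353 × 0.94 = 55.771 lb·in.

55.8 lb·in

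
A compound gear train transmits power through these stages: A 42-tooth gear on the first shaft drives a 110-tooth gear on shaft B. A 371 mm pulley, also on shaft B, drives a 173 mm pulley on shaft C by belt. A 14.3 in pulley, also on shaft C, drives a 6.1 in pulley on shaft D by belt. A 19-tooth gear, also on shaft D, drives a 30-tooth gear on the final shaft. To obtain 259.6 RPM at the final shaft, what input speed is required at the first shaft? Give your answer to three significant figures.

214 RPM

Overall ratio R = 2.619 × 0.46631 × 0.42657 × 1.5789 = 0.82258.
Required input speed = output speed × R = 259.6 × 0.82258 = 213.54 RPM.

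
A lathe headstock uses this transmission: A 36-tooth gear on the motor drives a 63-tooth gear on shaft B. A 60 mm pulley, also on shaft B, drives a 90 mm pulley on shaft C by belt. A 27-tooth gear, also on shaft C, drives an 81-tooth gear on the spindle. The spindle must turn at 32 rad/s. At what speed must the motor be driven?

252 rad/s

Overall ratio R = 1.75 × 1.5 × 3 = 7.875.
Required input speed = output speed × R = 32 × 7.875 = 252 rad/s.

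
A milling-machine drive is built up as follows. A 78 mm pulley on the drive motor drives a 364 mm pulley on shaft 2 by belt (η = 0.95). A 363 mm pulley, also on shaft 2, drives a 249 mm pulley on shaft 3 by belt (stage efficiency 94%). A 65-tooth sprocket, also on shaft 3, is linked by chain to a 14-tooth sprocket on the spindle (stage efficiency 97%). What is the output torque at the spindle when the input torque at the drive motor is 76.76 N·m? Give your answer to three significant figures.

45.8 N·m

Belt: ratio = 364/78 = 4.6667; torque at shaft 2 = 76.76 × 4.6667 × 0.95 = 340.3 N·m.
Belt: ratio = 249/363 = 0.68595; torque at shaft 3 = 340.3 × 0.68595 × 0.94 = 219.42 N·m.
Chain: ratio = 14/65 = 0.21538; torque at the spindle = 219.42 × 0.21538 × 0.97 = 45.843 N·m.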